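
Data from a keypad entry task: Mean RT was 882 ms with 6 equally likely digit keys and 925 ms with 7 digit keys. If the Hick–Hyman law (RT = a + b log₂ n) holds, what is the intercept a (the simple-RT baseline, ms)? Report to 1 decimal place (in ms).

Slope: b = (925 − 882) / (log₂ 7 − log₂ 6) = 43/0.2224 = 193.352 ms/bit.
Intercept: a = 882 − 193.352·log₂(6) = 382.193 ms.

382.2 ms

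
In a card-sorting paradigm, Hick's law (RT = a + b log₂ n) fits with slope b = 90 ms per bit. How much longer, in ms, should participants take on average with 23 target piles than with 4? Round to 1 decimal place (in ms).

227.1 ms

Only the slope matters, since a is common to both: ΔRT = b·log₂(n₂/n₁).
log₂(23) − log₂(4) = 4.5236 − 2 = 2.5236.
ΔRT = 90 × 2.5236 = 227.121 ms.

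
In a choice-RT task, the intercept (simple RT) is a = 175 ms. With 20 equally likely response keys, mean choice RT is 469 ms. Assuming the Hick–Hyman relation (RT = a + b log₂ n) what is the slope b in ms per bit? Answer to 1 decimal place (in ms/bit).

68.0 ms/bit

log₂(20) = 4.3219 bits.
b = (RT − a)/log₂ n = (469 − 175) / 4.3219 = 68.025 ms/bit.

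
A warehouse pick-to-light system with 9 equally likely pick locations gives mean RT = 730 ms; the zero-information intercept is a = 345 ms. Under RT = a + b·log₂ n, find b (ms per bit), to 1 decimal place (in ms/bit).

b = (730 − 345) / log₂(9) = 385 / 3.1699 = 121.454 ms/bit.

121.5 ms/bit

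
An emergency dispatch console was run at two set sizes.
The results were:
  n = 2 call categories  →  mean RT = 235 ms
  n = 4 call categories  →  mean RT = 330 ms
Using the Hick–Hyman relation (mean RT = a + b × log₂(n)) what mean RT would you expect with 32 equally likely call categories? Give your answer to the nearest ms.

RT is linear in log₂ n, so two points fix the line:
  b = (330 − 235) / (log₂ 4 − log₂ 2) = 95 / (2 − 1) = 95 ms/bit
  a = 235 − 95 × 1 = 140 ms
Then RT(32) = 140 + 95 × log₂ 32 = 140 + 95 × 5 ≈ 615.000 ms.

615 ms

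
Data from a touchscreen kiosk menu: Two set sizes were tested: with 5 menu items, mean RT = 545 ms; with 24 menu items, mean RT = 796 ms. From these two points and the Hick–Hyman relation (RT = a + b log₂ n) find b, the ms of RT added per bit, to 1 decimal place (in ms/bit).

The slope on a log₂ axis is (796 − 545) / (4.5850 − 2.3219) = 110.913 ms/bit.

110.9 ms/bit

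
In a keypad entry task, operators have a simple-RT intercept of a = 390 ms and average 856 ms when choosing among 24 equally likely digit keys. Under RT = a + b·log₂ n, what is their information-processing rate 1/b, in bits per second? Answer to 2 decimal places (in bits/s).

9.84 bits/s

Choice component = 856 − 390 = 466 ms over log₂(24) = 4.5850 bits.
b = 466 / 4.5850 = 101.637 ms/bit, so 1/b = 9.839 bits/s.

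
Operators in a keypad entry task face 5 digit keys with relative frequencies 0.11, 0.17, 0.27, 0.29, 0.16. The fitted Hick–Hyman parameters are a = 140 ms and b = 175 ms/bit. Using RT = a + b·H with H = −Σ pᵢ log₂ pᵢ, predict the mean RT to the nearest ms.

Entropy contributions −pᵢ log₂ pᵢ: 0.3503, 0.4346, 0.5100, 0.5179, 0.4230; sum H = 2.2358 bits.
RT = a + bH = 140 + 175·2.2358 = 531.27 ms.

531 ms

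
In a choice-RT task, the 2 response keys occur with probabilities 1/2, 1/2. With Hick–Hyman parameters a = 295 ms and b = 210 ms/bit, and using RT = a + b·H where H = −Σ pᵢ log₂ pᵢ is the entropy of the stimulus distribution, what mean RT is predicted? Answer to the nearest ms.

H = −Σ pᵢ log₂ pᵢ = 0.5·1 + 0.5·1 = 1.000 bits.
RT = 295 + 210 × 1.000 = 505.00 ms.

505 ms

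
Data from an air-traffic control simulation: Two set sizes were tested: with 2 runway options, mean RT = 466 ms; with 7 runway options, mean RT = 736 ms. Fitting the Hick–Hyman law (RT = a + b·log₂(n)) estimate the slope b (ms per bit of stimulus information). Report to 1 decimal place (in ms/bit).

149.4 ms/bit

The slope on a log₂ axis is (736 − 466) / (2.8074 − 1) = 149.390 ms/bit.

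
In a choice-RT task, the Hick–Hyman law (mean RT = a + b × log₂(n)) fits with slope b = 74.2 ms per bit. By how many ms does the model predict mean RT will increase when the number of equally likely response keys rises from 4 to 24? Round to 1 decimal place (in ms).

191.8 ms

The intercept a cancels: ΔRT = b·(log₂ n₂ − log₂ n₁) = b·log₂(n₂/n₁).
log₂(24) − log₂(4) = 4.5850 − 2 = 2.5850.
ΔRT = 74.2 × 2.5850 = 191.804 ms.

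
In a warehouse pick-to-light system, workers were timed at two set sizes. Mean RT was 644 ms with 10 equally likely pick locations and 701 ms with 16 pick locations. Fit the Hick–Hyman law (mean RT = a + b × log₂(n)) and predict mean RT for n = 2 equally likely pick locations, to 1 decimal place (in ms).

Fit slope and intercept:
  b = (701 − 644) / (log₂ 16 − log₂ 10) = 57 / (4 − 3.3219) = 84.062 ms/bit
  a = 644 − 84.062 × 3.3219 = 364.752 ms
Then RT(2) = 364.752 + 84.062 × log₂ 2 = 364.752 + 84.062 × 1 ≈ 448.814 ms.

448.8 ms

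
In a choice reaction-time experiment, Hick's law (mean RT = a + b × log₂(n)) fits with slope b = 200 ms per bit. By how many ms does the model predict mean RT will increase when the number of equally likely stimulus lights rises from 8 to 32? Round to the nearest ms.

400 ms

ΔRT = (a + b log₂ n₂) − (a + b log₂ n₁) = b·(log₂ n₂ − log₂ n₁).
log₂(32) − log₂(8) = log₂(32/8) = log₂(4) = 2.
ΔRT = 200 × 2.0000 = 400.000 ms.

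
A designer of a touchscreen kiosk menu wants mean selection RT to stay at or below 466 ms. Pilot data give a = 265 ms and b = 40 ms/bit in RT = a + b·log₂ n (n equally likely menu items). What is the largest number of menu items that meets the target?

32

40·log₂ n ≤ 466 − 265 = 201, giving log₂ n ≤ 5.0250 and n ≤ 32.559. The largest whole number is 32.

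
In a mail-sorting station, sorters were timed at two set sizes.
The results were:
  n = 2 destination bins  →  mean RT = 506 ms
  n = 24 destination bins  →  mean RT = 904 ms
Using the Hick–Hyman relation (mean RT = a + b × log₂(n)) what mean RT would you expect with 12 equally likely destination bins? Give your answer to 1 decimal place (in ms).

793.0 ms

With log₂ n on the abscissa the relation is linear; from the two conditions:
  b = (904 − 506) / (log₂ 24 − log₂ 2) = 398 / (4.5850 − 1) = 111.019 ms/bit
  a = 506 − 111.019 × 1 = 394.981 ms
Then RT(12) = 394.981 + 111.019 × log₂ 12 = 394.981 + 111.019 × 3.5850 ≈ 792.981 ms.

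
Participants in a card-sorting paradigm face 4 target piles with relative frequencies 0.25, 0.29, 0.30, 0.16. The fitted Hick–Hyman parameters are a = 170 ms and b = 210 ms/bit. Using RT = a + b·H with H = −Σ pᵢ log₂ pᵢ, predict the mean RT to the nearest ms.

582 ms

H = 0.25·log₂(1/0.25) + 0.29·log₂(1/0.29) + 0.30·log₂(1/0.30) + 0.16·log₂(1/0.16) = 1.9620 bits.
RT = 170 + 210 × 1.9620 = 582.02 ms.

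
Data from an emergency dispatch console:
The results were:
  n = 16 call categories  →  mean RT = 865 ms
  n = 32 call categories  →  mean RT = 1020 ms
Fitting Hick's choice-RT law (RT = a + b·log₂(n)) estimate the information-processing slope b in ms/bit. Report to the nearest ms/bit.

155 ms/bit

Slope: b = (1020 − 865) / (log₂ 32 − log₂ 16) = 155/1.0000 = 155 ms/bit.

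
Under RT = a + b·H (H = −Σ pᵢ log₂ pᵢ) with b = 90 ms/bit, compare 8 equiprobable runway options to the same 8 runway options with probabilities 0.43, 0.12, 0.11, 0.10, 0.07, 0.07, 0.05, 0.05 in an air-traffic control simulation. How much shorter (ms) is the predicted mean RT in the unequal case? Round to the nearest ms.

The RT saving is b·ΔH. Equiprobable H₀ = log₂(8) = 3.0000 bits; with the given probabilities H = 2.5424 bits.
b·(H₀ − H) = 90 × (3.0000 − 2.5424) = 41.18 ms.

41 ms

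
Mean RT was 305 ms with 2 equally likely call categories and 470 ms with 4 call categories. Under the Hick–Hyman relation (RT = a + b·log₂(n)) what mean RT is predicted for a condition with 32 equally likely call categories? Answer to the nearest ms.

Solve the two-equation system in a and b:
  b = (470 − 305) / (log₂ 4 − log₂ 2) = 165 / (2 − 1) = 165 ms/bit
  a = 305 − 165 × 1 = 140 ms
Then RT(32) = 140 + 165 × log₂ 32 = 140 + 165 × 5 ≈ 965.000 ms.

965 ms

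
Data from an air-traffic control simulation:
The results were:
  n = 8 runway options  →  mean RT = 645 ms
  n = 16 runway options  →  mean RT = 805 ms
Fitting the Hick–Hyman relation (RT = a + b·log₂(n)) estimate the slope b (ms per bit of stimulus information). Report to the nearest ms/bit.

The slope on a log₂ axis is (805 − 645) / (4 − 3) = 160 ms/bit.

160 ms/bit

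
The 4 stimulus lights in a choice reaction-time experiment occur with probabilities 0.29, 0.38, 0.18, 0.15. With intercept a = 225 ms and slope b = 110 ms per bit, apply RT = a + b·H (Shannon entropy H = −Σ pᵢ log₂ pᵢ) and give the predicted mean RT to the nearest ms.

434 ms

H = 0.29·log₂(1/0.29) + 0.38·log₂(1/0.38) + 0.18·log₂(1/0.18) + 0.15·log₂(1/0.15) = 1.9042 bits.
RT = 225 + 110 × 1.9042 = 434.46 ms.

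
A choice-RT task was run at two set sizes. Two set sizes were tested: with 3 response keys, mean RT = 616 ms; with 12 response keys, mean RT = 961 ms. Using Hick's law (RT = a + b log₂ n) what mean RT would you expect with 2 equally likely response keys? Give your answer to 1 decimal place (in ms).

515.1 ms

RT is linear in log₂ n, so two points fix the line:
  b = (961 − 616) / (log₂ 12 − log₂ 3) = 345 / (3.5850 − 1.5850) = 172.500 ms/bit
  a = 616 − 172.500 × 1.5850 = 342.594 ms
Then RT(2) = 342.594 + 172.500 × log₂ 2 = 342.594 + 172.500 × 1 ≈ 515.094 ms.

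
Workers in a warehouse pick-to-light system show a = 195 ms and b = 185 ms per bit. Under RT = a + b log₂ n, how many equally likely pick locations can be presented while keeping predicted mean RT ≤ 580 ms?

4

Information budget: (580 − 195)/185 = 2.0811 bits, so n ≤ 2^2.0811 = 4.231 → at most 4.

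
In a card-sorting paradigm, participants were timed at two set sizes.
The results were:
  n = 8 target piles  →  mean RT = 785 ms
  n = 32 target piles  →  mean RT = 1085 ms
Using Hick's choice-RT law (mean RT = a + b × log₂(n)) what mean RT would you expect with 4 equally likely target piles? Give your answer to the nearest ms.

Solve the two-equation system in a and b:
  b = (1085 − 785) / (log₂ 32 − log₂ 8) = 300 / (5 − 3) = 150 ms/bit
  a = 785 − 150 × 3 = 335 ms
Then RT(4) = 335 + 150 × log₂ 4 = 335 + 150 × 2 ≈ 635.000 ms.

635 ms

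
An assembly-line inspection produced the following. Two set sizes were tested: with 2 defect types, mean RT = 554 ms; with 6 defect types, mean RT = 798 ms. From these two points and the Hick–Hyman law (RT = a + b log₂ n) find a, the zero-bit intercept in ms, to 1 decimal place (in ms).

400.1 ms

Slope: b = (798 − 554) / (log₂ 6 − log₂ 2) = 244/1.5850 = 153.947 ms/bit.
a = RT₁ − b·log₂ n₁ = 554 − 153.947 × 1 = 400.053 ms.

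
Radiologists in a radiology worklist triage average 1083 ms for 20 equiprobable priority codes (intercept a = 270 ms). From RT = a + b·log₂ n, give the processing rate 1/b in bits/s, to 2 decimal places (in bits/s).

5.32 bits/s

Choice component = 1083 − 270 = 813 ms over log₂(20) = 4.3219 bits.
b = 813 / 4.3219 = 188.110 ms/bit, so 1/b = 5.316 bits/s.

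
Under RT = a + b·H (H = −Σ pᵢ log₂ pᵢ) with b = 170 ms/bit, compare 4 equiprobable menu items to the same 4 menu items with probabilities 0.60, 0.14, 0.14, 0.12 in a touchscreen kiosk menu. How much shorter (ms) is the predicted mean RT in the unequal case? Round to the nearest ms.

Equiprobable entropy H₀ = log₂ 4 = 2.0000 bits.
Skewed entropy H = −Σ pᵢ log₂ pᵢ = 1.6035 bits.
ΔRT = b·(H₀ − H) = 170 × 0.3965 = 67.41 ms.

67 ms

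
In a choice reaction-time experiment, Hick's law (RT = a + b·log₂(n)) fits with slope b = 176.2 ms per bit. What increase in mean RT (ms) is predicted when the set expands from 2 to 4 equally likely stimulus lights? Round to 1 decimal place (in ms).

176.2 ms

The intercept a cancels: ΔRT = b·(log₂ n₂ − log₂ n₁) = b·log₂(n₂/n₁).
log₂(4) − log₂(2) = log₂(4/2) = log₂(2) = 1.
ΔRT = 176.2 × 1.0000 = 176.200 ms.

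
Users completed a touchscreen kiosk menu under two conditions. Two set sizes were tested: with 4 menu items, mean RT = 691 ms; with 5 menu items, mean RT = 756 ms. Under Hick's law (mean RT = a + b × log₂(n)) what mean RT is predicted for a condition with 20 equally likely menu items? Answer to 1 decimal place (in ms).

1159.8 ms

With log₂ n on the abscissa the relation is linear; from the two conditions:
  b = (756 − 691) / (log₂ 5 − log₂ 4) = 65 / (2.3219 − 2) = 201.908 ms/bit
  a = 691 − 201.908 × 2 = 287.183 ms
Then RT(20) = 287.183 + 201.908 × log₂ 20 = 287.183 + 201.908 × 4.3219 ≈ 1159.817 ms.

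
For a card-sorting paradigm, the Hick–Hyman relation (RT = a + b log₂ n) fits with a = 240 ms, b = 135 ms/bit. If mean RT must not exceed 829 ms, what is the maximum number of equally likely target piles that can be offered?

Set 240 + 135·log₂ n ≤ 829 → log₂ n ≤ (829 − 240)/135 = 4.3630.
So n ≤ 2^4.3630 = 20.577; the largest integer n is 20.

20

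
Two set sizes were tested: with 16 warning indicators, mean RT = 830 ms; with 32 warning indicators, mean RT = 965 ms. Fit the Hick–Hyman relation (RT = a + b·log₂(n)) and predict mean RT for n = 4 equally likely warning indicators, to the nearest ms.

560 ms

RT is linear in log₂ n, so two points fix the line:
  b = (965 − 830) / (log₂ 32 − log₂ 16) = 135 / (5 − 4) = 135 ms/bit
  a = 830 − 135 × 4 = 290 ms
Then RT(4) = 290 + 135 × log₂ 4 = 290 + 135 × 2 ≈ 560.000 ms.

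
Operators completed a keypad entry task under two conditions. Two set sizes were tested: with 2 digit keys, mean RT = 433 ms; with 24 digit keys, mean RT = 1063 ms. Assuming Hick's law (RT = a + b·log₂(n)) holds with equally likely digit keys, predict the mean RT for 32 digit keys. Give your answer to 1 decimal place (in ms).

1135.9 ms

Solve the two-equation system in a and b:
  b = (1063 − 433) / (log₂ 24 − log₂ 2) = 630 / (4.5850 − 1) = 175.734 ms/bit
  a = 433 − 175.734 × 1 = 257.266 ms
Then RT(32) = 257.266 + 175.734 × log₂ 32 = 257.266 + 175.734 × 5 ≈ 1135.936 ms.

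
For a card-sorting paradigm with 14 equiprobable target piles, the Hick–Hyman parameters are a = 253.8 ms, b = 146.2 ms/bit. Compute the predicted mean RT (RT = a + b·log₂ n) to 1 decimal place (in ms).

810.4 ms

log₂(14) = 3.8074 bits, so RT = 253.8 + 146.2 × 3.8074 ≈ 810.435 ms.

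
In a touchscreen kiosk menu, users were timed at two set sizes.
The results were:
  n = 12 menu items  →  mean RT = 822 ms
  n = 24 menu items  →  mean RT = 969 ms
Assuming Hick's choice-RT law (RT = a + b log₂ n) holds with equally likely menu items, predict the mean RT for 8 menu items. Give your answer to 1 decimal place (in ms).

736.0 ms

Solve the two-equation system in a and b:
  b = (969 − 822) / (log₂ 24 − log₂ 12) = 147 / (4.5850 − 3.5850) = 147.000 ms/bit
  a = 822 − 147.000 × 3.5850 = 295.011 ms
Then RT(8) = 295.011 + 147.000 × log₂ 8 = 295.011 + 147.000 × 3 ≈ 736.011 ms.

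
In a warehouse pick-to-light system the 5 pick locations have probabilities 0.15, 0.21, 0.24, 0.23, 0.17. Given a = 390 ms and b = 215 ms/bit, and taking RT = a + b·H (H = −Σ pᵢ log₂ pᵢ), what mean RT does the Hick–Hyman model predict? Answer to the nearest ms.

884 ms

Entropy contributions −pᵢ log₂ pᵢ: 0.4105, 0.4728, 0.4941, 0.4877, 0.4346; sum H = 2.2998 bits.
RT = a + bH = 390 + 215·2.2998 = 884.45 ms.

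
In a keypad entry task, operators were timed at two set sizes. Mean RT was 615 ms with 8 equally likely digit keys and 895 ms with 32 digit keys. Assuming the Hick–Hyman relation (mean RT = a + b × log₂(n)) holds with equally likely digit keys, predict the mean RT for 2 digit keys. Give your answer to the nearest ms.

335 ms

With log₂ n on the abscissa the relation is linear; from the two conditions:
  b = (895 − 615) / (log₂ 32 − log₂ 8) = 280 / (5 − 3) = 140 ms/bit
  a = 615 − 140 × 3 = 195 ms
Then RT(2) = 195 + 140 × log₂ 2 = 195 + 140 × 1 ≈ 335.000 ms.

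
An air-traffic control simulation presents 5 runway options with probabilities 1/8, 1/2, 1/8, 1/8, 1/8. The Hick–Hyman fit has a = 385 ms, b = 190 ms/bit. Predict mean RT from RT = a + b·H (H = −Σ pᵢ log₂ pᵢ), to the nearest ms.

765 ms

H = −Σ pᵢ log₂ pᵢ = 0.125·3 + 0.5·1 + 0.125·3 + 0.125·3 + 0.125·3 = 2.000 bits.
RT = 385 + 190 × 2.000 = 765.00 ms.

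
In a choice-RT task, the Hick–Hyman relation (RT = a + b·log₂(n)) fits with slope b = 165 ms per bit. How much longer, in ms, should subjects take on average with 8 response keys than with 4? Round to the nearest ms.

Only the slope matters, since a is common to both: ΔRT = b·log₂(n₂/n₁).
log₂(8) − log₂(4) = log₂(8/4) = log₂(2) = 1.
ΔRT = 165 × 1.0000 = 165.000 ms.

165 ms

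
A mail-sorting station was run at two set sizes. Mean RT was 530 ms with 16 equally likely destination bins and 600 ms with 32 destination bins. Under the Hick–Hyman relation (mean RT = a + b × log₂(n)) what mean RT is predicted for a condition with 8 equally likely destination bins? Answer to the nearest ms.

With log₂ n on the abscissa the relation is linear; from the two conditions:
  b = (600 − 530) / (log₂ 32 − log₂ 16) = 70 / (5 − 4) = 70 ms/bit
  a = 530 − 70 × 4 = 250 ms
Then RT(8) = 250 + 70 × log₂ 8 = 250 + 70 × 3 ≈ 460.000 ms.

460 ms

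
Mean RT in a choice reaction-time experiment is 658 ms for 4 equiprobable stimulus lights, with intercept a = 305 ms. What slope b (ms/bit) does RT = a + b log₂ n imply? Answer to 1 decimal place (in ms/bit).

b = (658 − 305) / log₂(4) = 353 / 2 = 176.500 ms/bit.

176.5 ms/bit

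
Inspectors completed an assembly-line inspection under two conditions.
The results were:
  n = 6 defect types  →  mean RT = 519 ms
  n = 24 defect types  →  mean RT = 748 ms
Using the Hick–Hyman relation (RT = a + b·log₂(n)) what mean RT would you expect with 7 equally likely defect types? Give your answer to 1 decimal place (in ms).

With log₂ n on the abscissa the relation is linear; from the two conditions:
  b = (748 − 519) / (log₂ 24 − log₂ 6) = 229 / (4.5850 − 2.5850) = 114.500 ms/bit
  a = 519 − 114.500 × 2.5850 = 223.022 ms
Then RT(7) = 223.022 + 114.500 × log₂ 7 = 223.022 + 114.500 × 2.8074 ≈ 544.464 ms.

544.5 ms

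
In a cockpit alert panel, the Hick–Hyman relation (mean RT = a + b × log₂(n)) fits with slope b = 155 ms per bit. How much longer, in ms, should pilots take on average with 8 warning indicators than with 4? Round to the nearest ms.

The intercept a cancels: ΔRT = b·(log₂ n₂ − log₂ n₁) = b·log₂(n₂/n₁).
log₂(8) − log₂(4) = log₂(8/4) = log₂(2) = 1.
ΔRT = 155 × 1.0000 = 155.000 ms.

155 ms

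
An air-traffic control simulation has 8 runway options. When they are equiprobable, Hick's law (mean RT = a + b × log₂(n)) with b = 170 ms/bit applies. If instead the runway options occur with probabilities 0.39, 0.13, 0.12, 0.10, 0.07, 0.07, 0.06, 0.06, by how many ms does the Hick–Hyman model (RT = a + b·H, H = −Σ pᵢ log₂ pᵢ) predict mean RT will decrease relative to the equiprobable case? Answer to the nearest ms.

The RT saving is b·ΔH. Equiprobable H₀ = log₂(8) = 3.0000 bits; with the given probabilities H = 2.6359 bits.
b·(H₀ − H) = 170 × (3.0000 − 2.6359) = 61.90 ms.

62 ms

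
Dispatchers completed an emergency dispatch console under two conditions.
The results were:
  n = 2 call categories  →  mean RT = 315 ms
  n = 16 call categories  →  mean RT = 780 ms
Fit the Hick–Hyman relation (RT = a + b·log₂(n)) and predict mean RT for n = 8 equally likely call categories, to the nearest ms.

Solve the two-equation system in a and b:
  b = (780 − 315) / (log₂ 16 − log₂ 2) = 465 / (4 − 1) = 155 ms/bit
  a = 315 − 155 × 1 = 160 ms
Then RT(8) = 160 + 155 × log₂ 8 = 160 + 155 × 3 ≈ 625.000 ms.

625 ms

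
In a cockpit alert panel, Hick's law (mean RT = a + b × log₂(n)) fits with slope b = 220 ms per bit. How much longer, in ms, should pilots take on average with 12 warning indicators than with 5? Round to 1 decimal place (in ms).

ΔRT = (a + b log₂ n₂) − (a + b log₂ n₁) = b·(log₂ n₂ − log₂ n₁).
log₂(12) − log₂(5) = 3.5850 − 2.3219 = 1.2630.
ΔRT = 220 × 1.2630 = 277.868 ms.

277.9 ms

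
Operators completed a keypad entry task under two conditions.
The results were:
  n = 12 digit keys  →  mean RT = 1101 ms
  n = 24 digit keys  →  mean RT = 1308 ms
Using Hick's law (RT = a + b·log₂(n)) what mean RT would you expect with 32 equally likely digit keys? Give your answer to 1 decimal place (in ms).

Solve the two-equation system in a and b:
  b = (1308 − 1101) / (log₂ 24 − log₂ 12) = 207 / (4.5850 − 3.5850) = 207.000 ms/bit
  a = 1101 − 207.000 × 3.5850 = 358.913 ms
Then RT(32) = 358.913 + 207.000 × log₂ 32 = 358.913 + 207.000 × 5 ≈ 1393.913 ms.

1393.9 ms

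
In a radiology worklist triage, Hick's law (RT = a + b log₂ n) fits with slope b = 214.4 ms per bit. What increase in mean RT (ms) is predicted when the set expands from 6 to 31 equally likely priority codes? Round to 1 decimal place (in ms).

508.0 ms

The intercept a cancels: ΔRT = b·(log₂ n₂ − log₂ n₁) = b·log₂(n₂/n₁).
log₂(31) − log₂(6) = 4.9542 − 2.5850 = 2.3692.
ΔRT = 214.4 × 2.3692 = 507.964 ms.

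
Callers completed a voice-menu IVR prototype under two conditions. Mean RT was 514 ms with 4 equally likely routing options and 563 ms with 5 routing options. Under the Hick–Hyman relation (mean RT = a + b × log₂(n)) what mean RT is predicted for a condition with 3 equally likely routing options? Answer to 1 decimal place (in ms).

450.8 ms

RT is linear in log₂ n, so two points fix the line:
  b = (563 − 514) / (log₂ 5 − log₂ 4) = 49 / (2.3219 − 2) = 152.208 ms/bit
  a = 514 − 152.208 × 2 = 209.584 ms
Then RT(3) = 209.584 + 152.208 × log₂ 3 = 209.584 + 152.208 × 1.5850 ≈ 450.828 ms.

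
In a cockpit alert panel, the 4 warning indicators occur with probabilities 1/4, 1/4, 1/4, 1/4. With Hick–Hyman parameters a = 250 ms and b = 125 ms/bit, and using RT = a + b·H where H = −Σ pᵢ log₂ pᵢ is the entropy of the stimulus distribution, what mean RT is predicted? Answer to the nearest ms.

500 ms

Each term −pᵢ log₂ pᵢ: 0.25·2 + 0.25·2 + 0.25·2 + 0.25·2; summed, H = 2.000 bits.
Mean RT = a + bH = 250 + 125·2.000 = 500.00 ms.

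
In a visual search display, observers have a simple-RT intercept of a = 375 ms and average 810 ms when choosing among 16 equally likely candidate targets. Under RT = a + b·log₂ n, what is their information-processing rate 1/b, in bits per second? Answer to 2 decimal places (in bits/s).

Choice component = 810 − 375 = 435 ms over log₂(16) = 4 bits.
b = 435 / 4 = 108.750 ms/bit, so 1/b = 9.195 bits/s.

9.20 bits/s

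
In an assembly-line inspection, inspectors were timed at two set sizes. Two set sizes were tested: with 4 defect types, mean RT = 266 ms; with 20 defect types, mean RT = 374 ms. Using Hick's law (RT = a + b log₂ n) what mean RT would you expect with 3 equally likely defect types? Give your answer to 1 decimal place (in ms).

246.7 ms

Fit slope and intercept:
  b = (374 − 266) / (log₂ 20 − log₂ 4) = 108 / (4.3219 − 2) = 46.513 ms/bit
  a = 266 − 46.513 × 2 = 172.974 ms
Then RT(3) = 172.974 + 46.513 × log₂ 3 = 172.974 + 46.513 × 1.5850 ≈ 246.695 ms.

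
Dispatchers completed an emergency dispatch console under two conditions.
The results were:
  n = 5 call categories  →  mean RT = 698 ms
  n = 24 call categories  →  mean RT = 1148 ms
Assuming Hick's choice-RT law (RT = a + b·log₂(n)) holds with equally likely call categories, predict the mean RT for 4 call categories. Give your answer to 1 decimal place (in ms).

With log₂ n on the abscissa the relation is linear; from the two conditions:
  b = (1148 − 698) / (log₂ 24 − log₂ 5) = 450 / (4.5850 − 2.3219) = 198.848 ms/bit
  a = 698 − 198.848 × 2.3219 = 236.289 ms
Then RT(4) = 236.289 + 198.848 × log₂ 4 = 236.289 + 198.848 × 2 ≈ 633.985 ms.

634.0 ms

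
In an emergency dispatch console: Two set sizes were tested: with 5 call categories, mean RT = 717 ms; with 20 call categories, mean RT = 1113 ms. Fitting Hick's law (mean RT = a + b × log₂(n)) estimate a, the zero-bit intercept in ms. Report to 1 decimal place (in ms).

b = (RT₂ − RT₁)/(log₂ n₂ − log₂ n₁) = (1113 − 717)/(4.3219 − 2.3219) = 198.000 ms/bit.
a = RT₁ − b·log₂ n₁ = 717 − 198.000 × 2.3219 = 257.258 ms.

257.3 ms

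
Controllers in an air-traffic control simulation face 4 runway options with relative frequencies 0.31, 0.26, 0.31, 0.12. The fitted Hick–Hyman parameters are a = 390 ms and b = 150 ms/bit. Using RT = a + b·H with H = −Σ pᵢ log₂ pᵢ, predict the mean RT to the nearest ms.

Entropy contributions −pᵢ log₂ pᵢ: 0.5238, 0.5053, 0.5238, 0.3671; sum H = 1.9199 bits.
RT = a + bH = 390 + 150·1.9199 = 677.99 ms.

678 ms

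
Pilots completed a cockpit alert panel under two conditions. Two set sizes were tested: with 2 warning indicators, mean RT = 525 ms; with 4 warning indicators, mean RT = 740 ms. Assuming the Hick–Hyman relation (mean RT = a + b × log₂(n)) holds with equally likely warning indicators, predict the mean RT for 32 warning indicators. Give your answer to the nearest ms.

1385 ms

With log₂ n on the abscissa the relation is linear; from the two conditions:
  b = (740 − 525) / (log₂ 4 − log₂ 2) = 215 / (2 − 1) = 215 ms/bit
  a = 525 − 215 × 1 = 310 ms
Then RT(32) = 310 + 215 × log₂ 32 = 310 + 215 × 5 ≈ 1385.000 ms.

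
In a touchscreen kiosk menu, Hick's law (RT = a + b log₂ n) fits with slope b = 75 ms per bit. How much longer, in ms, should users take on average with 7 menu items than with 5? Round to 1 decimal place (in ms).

The intercept a cancels: ΔRT = b·(log₂ n₂ − log₂ n₁) = b·log₂(n₂/n₁).
log₂(7) − log₂(5) = 2.8074 − 2.3219 = 0.4854.
ΔRT = 75 × 0.4854 = 36.407 ms.

36.4 ms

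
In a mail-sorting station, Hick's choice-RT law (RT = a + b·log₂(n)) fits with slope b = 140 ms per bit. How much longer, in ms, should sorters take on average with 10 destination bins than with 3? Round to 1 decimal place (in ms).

ΔRT = (a + b log₂ n₂) − (a + b log₂ n₁) = b·(log₂ n₂ − log₂ n₁).
log₂(10) − log₂(3) = 3.3219 − 1.5850 = 1.7370.
ΔRT = 140 × 1.7370 = 243.175 ms.

243.2 ms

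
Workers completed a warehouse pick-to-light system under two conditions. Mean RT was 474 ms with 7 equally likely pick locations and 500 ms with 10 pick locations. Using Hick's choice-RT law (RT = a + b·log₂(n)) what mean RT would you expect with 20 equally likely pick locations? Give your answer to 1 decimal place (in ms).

550.5 ms

Solve the two-equation system in a and b:
  b = (500 − 474) / (log₂ 10 − log₂ 7) = 26 / (3.3219 − 2.8074) = 50.527 ms/bit
  a = 474 − 50.527 × 2.8074 = 332.152 ms
Then RT(20) = 332.152 + 50.527 × log₂ 20 = 332.152 + 50.527 × 4.3219 ≈ 550.527 ms.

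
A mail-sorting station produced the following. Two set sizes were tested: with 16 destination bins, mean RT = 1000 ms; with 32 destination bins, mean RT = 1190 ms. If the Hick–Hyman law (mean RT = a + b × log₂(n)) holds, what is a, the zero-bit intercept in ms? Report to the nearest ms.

b = (RT₂ − RT₁)/(log₂ n₂ − log₂ n₁) = (1190 − 1000)/(5 − 4) = 190 ms/bit.
a = RT₁ − b·log₂ n₁ = 1000 − 190 × 4 = 240.000 ms.

240 ms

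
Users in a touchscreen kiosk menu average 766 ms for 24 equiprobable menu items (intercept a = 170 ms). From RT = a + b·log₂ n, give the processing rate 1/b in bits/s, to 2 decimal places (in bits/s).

7.69 bits/s

b = (766 − 170)/log₂ 24 = 596/4.5850 = 129.990 ms per bit = 0.12999 s/bit; the reciprocal is 7.693 bits/s.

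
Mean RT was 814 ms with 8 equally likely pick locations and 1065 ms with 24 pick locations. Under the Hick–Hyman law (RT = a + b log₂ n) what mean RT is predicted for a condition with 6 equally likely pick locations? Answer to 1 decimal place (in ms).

Solve the two-equation system in a and b:
  b = (1065 − 814) / (log₂ 24 − log₂ 8) = 251 / (4.5850 − 3) = 158.363 ms/bit
  a = 814 − 158.363 × 3 = 338.910 ms
Then RT(6) = 338.910 + 158.363 × log₂ 6 = 338.910 + 158.363 × 2.5850 ≈ 748.273 ms.

748.3 ms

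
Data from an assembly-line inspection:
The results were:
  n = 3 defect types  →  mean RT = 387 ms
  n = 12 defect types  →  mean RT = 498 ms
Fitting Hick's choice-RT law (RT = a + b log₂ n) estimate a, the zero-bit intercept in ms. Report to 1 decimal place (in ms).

299.0 ms

b = (RT₂ − RT₁)/(log₂ n₂ − log₂ n₁) = (498 − 387)/(3.5850 − 1.5850) = 55.500 ms/bit.
a = RT₁ − b·log₂ n₁ = 387 − 55.500 × 1.5850 = 299.035 ms.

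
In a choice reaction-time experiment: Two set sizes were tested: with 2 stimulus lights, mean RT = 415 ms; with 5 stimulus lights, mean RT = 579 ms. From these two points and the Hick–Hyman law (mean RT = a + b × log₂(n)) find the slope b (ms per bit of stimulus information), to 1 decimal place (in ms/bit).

124.1 ms/bit

Slope: b = (579 − 415) / (log₂ 5 − log₂ 2) = 164/1.3219 = 124.061 ms/bit.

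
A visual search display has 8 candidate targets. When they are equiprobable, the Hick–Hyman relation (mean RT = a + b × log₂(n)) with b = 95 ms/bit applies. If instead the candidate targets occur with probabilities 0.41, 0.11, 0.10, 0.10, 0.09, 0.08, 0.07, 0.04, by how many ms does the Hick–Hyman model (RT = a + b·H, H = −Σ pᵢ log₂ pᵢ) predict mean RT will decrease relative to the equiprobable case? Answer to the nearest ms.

38 ms

The RT saving is b·ΔH. Equiprobable H₀ = log₂(8) = 3.0000 bits; with the given probabilities H = 2.6005 bits.
b·(H₀ − H) = 95 × (3.0000 − 2.6005) = 37.95 ms.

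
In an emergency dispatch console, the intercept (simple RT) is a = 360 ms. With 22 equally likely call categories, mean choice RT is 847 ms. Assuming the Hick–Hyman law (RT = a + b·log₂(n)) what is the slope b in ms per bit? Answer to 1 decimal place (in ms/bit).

109.2 ms/bit

log₂(22) = 4.4594 bits.
b = (RT − a)/log₂ n = (847 − 360) / 4.4594 = 109.207 ms/bit.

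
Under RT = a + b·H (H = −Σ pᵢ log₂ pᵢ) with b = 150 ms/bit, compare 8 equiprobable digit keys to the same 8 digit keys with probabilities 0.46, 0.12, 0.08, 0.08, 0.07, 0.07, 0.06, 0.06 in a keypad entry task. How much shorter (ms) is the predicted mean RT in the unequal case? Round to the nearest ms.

77 ms

The RT saving is b·ΔH. Equiprobable H₀ = log₂(8) = 3.0000 bits; with the given probabilities H = 2.4896 bits.
b·(H₀ − H) = 150 × (3.0000 − 2.4896) = 76.56 ms.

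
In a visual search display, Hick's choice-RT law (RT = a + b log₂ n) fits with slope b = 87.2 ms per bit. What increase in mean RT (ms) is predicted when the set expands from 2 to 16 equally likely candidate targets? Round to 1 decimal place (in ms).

261.6 ms

ΔRT = (a + b log₂ n₂) − (a + b log₂ n₁) = b·(log₂ n₂ − log₂ n₁).
log₂(16) − log₂(2) = log₂(16/2) = log₂(8) = 3.
ΔRT = 87.2 × 3.0000 = 261.600 ms.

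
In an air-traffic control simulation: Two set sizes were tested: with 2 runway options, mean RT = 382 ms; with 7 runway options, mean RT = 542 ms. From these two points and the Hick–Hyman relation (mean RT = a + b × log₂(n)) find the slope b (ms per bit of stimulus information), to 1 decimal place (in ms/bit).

88.5 ms/bit

Slope: b = (542 − 382) / (log₂ 7 − log₂ 2) = 160/1.8074 = 88.527 ms/bit.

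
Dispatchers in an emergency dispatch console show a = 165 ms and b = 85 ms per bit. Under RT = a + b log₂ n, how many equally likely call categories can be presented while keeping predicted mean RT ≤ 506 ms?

16

85·log₂ n ≤ 506 − 165 = 341, giving log₂ n ≤ 4.0118 and n ≤ 16.131. The largest whole number is 16.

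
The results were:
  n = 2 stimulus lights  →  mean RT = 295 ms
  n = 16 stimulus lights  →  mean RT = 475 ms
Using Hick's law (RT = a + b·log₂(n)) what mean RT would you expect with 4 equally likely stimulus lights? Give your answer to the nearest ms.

355 ms

With log₂ n on the abscissa the relation is linear; from the two conditions:
  b = (475 − 295) / (log₂ 16 − log₂ 2) = 180 / (4 − 1) = 60 ms/bit
  a = 295 − 60 × 1 = 235 ms
Then RT(4) = 235 + 60 × log₂ 4 = 235 + 60 × 2 ≈ 355.000 ms.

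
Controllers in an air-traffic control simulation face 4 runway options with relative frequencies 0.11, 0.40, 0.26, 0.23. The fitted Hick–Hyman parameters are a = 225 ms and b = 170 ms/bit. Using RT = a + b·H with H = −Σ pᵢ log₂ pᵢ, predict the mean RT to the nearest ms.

543 ms

H = 0.11·log₂(1/0.11) + 0.40·log₂(1/0.40) + 0.26·log₂(1/0.26) + 0.23·log₂(1/0.23) = 1.8720 bits.
RT = 225 + 170 × 1.8720 = 543.24 ms.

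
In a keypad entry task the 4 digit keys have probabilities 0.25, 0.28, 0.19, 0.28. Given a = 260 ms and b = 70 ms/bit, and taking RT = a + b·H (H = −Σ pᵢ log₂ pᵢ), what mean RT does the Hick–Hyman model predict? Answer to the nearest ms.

Entropy contributions −pᵢ log₂ pᵢ: 0.5000, 0.5142, 0.4552, 0.5142; sum H = 1.9837 bits.
RT = a + bH = 260 + 70·1.9837 = 398.86 ms.

399 ms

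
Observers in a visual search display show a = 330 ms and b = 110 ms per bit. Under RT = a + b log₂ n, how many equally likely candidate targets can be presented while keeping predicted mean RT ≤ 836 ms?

Information budget: (836 − 330)/110 = 4.6000 bits, so n ≤ 2^4.6000 = 24.251 → at most 24.

24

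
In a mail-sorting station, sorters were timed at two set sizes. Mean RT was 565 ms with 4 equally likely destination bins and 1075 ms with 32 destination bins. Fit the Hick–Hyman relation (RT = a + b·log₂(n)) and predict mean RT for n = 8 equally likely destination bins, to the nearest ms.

735 ms

Fit slope and intercept:
  b = (1075 − 565) / (log₂ 32 − log₂ 4) = 510 / (5 − 2) = 170 ms/bit
  a = 565 − 170 × 2 = 225 ms
Then RT(8) = 225 + 170 × log₂ 8 = 225 + 170 × 3 ≈ 735.000 ms.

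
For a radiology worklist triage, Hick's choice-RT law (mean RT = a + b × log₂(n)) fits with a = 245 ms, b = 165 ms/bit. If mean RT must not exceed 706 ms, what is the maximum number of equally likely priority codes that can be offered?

Set 245 + 165·log₂ n ≤ 706 → log₂ n ≤ (706 − 245)/165 = 2.7939.
So n ≤ 2^2.7939 = 6.935; the largest integer n is 6.

6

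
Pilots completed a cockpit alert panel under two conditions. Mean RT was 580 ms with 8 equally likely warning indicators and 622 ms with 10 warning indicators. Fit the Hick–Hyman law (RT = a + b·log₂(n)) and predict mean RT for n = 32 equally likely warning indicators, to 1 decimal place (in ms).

Solve the two-equation system in a and b:
  b = (622 − 580) / (log₂ 10 − log₂ 8) = 42 / (3.3219 − 3) = 130.464 ms/bit
  a = 580 − 130.464 × 3 = 188.608 ms
Then RT(32) = 188.608 + 130.464 × log₂ 32 = 188.608 + 130.464 × 5 ≈ 840.928 ms.

840.9 ms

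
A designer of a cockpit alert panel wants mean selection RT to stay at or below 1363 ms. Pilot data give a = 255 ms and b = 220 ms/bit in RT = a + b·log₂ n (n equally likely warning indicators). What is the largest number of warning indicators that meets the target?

32

Information budget: (1363 − 255)/220 = 5.0364 bits, so n ≤ 2^5.0364 = 32.817 → at most 32.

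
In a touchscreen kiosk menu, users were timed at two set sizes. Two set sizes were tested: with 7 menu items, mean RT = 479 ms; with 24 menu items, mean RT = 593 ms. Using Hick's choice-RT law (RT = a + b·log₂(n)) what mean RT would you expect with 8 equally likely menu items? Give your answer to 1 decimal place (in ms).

RT is linear in log₂ n, so two points fix the line:
  b = (593 − 479) / (log₂ 24 − log₂ 7) = 114 / (4.5850 − 2.8074) = 64.131 ms/bit
  a = 479 − 64.131 × 2.8074 = 298.961 ms
Then RT(8) = 298.961 + 64.131 × log₂ 8 = 298.961 + 64.131 × 3 ≈ 491.355 ms.

491.4 ms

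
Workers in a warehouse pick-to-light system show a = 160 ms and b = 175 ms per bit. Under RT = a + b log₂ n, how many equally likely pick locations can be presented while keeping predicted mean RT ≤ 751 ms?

10

Set 160 + 175·log₂ n ≤ 751 → log₂ n ≤ (751 − 160)/175 = 3.3771.
So n ≤ 2^3.3771 = 10.390; the largest integer n is 10.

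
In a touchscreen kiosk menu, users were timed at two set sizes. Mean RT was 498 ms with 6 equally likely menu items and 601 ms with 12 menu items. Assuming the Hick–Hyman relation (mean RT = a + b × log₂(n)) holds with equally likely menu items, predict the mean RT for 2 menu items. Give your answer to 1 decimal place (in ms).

Fit slope and intercept:
  b = (601 − 498) / (log₂ 12 − log₂ 6) = 103 / (3.5850 − 2.5850) = 103.000 ms/bit
  a = 498 − 103.000 × 2.5850 = 231.749 ms
Then RT(2) = 231.749 + 103.000 × log₂ 2 = 231.749 + 103.000 × 1 ≈ 334.749 ms.

334.7 ms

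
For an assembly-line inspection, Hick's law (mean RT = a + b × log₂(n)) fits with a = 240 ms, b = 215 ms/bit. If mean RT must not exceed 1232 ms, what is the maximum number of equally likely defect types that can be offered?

24

Information budget: (1232 − 240)/215 = 4.6140 bits, so n ≤ 2^4.6140 = 24.487 → at most 24.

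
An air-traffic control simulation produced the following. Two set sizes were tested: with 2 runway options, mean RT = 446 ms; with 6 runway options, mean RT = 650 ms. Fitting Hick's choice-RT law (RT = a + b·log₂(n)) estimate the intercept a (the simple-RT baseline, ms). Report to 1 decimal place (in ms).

317.3 ms

b = (RT₂ − RT₁)/(log₂ n₂ − log₂ n₁) = (650 − 446)/(2.5850 − 1) = 128.710 ms/bit.
Intercept: a = 446 − 128.710·log₂(2) = 317.290 ms.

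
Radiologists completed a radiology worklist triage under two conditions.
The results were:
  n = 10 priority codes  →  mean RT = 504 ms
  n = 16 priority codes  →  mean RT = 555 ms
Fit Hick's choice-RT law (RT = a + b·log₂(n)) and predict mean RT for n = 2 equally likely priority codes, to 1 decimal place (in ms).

329.4 ms

With log₂ n on the abscissa the relation is linear; from the two conditions:
  b = (555 − 504) / (log₂ 16 − log₂ 10) = 51 / (4 − 3.3219) = 75.213 ms/bit
  a = 504 − 75.213 × 3.3219 = 254.147 ms
Then RT(2) = 254.147 + 75.213 × log₂ 2 = 254.147 + 75.213 × 1 ≈ 329.360 ms.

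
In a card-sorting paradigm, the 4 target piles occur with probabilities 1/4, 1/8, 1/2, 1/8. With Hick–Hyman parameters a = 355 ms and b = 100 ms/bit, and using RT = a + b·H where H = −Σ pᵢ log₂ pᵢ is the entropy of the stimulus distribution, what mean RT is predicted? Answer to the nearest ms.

H = −Σ pᵢ log₂ pᵢ = 0.25·2 + 0.125·3 + 0.5·1 + 0.125·3 = 1.750 bits.
RT = 355 + 100 × 1.750 = 530.00 ms.

530 ms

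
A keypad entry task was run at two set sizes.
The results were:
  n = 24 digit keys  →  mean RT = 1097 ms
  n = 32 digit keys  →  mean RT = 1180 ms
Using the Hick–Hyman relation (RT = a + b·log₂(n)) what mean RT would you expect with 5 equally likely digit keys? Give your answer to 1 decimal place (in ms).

Solve the two-equation system in a and b:
  b = (1180 − 1097) / (log₂ 32 − log₂ 24) = 83 / (5 − 4.5850) = 199.982 ms/bit
  a = 1097 − 199.982 × 4.5850 = 180.090 ms
Then RT(5) = 180.090 + 199.982 × log₂ 5 = 180.090 + 199.982 × 2.3219 ≈ 644.434 ms.

644.4 ms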